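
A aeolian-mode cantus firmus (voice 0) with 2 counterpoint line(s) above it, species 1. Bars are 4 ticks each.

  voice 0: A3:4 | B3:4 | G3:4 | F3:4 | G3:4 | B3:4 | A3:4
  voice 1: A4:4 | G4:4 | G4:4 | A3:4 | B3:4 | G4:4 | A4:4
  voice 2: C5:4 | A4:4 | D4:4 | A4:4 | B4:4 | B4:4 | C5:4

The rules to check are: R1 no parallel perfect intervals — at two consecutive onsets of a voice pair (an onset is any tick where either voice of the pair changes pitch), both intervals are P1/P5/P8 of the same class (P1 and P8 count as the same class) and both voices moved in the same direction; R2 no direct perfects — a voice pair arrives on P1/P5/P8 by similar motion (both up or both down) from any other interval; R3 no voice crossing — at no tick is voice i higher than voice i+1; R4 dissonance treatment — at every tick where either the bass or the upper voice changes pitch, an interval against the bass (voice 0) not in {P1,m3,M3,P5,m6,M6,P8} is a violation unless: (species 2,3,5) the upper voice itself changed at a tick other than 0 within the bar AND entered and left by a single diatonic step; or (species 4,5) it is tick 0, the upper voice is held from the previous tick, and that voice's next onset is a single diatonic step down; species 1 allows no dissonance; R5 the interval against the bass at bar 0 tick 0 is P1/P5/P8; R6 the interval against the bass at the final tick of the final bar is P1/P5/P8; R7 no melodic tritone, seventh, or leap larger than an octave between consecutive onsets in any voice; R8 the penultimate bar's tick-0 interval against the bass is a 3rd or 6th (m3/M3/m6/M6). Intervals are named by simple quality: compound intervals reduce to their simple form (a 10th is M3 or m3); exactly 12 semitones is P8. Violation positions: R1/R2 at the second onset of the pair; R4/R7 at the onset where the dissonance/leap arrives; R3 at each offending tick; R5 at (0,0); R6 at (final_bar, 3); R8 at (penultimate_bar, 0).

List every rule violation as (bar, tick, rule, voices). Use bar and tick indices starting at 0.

(0, 0, R5, (0, 2))
(1, 0, R4, (0, 2))
(2, 0, R2, (0, 2))
(2, 0, R3, (1, 2))
(2, 1, R3, (1, 2))
(2, 2, R3, (1, 2))
(2, 3, R3, (1, 2))
(3, 0, R7, (1,))
(4, 0, R1, (1, 2))
(5, 0, R8, (0, 2))
(6, 3, R6, (0, 2))

bar 0: v0=A3 v1=A4 v2=C5 downbeat m3
bar 1: v0=B3 v1=G4 v2=A4 downbeat m7
bar 2: v0=G3 v1=G4 v2=D4 downbeat P5
bar 3: v0=F3 v1=A3 v2=A4 downbeat M3
bar 4: v0=G3 v1=B3 v2=B4 downbeat M3
bar 5: v0=B3 v1=G4 v2=B4 downbeat P8
bar 6: v0=A3 v1=A4 v2=C5 downbeat m3
  -> R5 @ bar 0 tick 0 v(0, 2): opens on m3
  -> R4 @ bar 1 tick 0 v(0, 2): B3/A4 m7 untreated
  -> R2 @ bar 2 tick 0 v(0, 2): B3/A4 m7 -> G3/D4 P5 similar
  -> R3 @ bar 2 tick 0 v(1, 2): G4 above D4
  -> R3 @ bar 2 tick 1 v(1, 2): G4 above D4
  -> R3 @ bar 2 tick 2 v(1, 2): G4 above D4
  -> R3 @ bar 2 tick 3 v(1, 2): G4 above D4
  -> R7 @ bar 3 tick 0 v(1,): G4->A3 leap 10st
  -> R1 @ bar 4 tick 0 v(1, 2): A3/A4 P8 -> B3/B4 P8 similar
  -> R8 @ bar 5 tick 0 v(0, 2): penult P8 not 3rd/6th
  -> R6 @ bar 6 tick 3 v(0, 2): closes on m3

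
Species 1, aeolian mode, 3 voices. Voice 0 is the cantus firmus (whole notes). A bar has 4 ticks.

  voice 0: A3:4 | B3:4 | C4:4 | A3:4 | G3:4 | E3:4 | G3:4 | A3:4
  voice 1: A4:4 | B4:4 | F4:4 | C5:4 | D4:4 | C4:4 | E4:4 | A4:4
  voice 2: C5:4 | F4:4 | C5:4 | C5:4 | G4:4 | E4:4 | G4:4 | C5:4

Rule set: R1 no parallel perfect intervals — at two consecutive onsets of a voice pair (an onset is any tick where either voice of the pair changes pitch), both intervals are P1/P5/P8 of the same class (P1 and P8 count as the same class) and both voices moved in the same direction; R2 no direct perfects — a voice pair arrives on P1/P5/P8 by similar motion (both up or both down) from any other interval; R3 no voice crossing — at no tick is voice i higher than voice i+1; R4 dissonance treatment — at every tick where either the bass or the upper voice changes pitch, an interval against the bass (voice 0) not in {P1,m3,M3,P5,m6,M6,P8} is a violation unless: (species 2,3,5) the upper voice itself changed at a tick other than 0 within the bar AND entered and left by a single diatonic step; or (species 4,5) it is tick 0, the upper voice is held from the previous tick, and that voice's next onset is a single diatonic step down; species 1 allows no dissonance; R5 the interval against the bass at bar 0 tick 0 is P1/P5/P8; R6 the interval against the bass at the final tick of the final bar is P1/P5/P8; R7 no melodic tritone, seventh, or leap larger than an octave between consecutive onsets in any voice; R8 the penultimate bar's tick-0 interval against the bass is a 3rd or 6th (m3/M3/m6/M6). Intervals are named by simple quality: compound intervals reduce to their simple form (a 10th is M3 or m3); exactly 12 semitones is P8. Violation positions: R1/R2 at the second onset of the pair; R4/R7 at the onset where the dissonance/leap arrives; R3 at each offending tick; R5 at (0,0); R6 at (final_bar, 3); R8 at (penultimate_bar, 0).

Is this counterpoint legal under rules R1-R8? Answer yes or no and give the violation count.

bar 0: v0=A3 v1=A4 v2=C5 (m3)
bar 1: v0=B3 v1=B4 v2=F4 (TT)
bar 2: v0=C4 v1=F4 v2=C5 (P8)
bar 3: v0=A3 v1=C5 v2=C5 (m3)
bar 4: v0=G3 v1=D4 v2=G4 (P8)
bar 5: v0=E3 v1=C4 v2=E4 (P8)
bar 6: v0=G3 v1=E4 v2=G4 (P8)
bar 7: v0=A3 v1=A4 v2=C5 (m3)
  R5 @ bar0.0: opens on m3
  R1 @ bar1.0: A3/A4 P8 -> B3/B4 P8 similar
  R3 @ bar1.0: B4 above F4
  R4 @ bar1.0: B3/F4 TT untreated
  R3 @ bar1.1: B4 above F4
  R3 @ bar1.2: B4 above F4
  R3 @ bar1.3: B4 above F4
  R2 @ bar2.0: B3/F4 TT -> C4/C5 P8 similar
  R4 @ bar2.0: C4/F4 P4 untreated
  R7 @ bar2.0: B4->F4 leap 6st
  R2 @ bar4.0: A3/C5 m3 -> G3/D4 P5 similar
  R2 @ bar4.0: A3/C5 m3 -> G3/G4 P8 similar
  R7 @ bar4.0: C5->D4 leap 10st
  R1 @ bar5.0: G3/G4 P8 -> E3/E4 P8 similar
  R1 @ bar6.0: E3/E4 P8 -> G3/G4 P8 similar
  R8 @ bar6.0: penult P8 not 3rd/6th
  R2 @ bar7.0: G3/E4 M6 -> A3/A4 P8 similar
  R6 @ bar7.3: closes on m3

No (18 violations)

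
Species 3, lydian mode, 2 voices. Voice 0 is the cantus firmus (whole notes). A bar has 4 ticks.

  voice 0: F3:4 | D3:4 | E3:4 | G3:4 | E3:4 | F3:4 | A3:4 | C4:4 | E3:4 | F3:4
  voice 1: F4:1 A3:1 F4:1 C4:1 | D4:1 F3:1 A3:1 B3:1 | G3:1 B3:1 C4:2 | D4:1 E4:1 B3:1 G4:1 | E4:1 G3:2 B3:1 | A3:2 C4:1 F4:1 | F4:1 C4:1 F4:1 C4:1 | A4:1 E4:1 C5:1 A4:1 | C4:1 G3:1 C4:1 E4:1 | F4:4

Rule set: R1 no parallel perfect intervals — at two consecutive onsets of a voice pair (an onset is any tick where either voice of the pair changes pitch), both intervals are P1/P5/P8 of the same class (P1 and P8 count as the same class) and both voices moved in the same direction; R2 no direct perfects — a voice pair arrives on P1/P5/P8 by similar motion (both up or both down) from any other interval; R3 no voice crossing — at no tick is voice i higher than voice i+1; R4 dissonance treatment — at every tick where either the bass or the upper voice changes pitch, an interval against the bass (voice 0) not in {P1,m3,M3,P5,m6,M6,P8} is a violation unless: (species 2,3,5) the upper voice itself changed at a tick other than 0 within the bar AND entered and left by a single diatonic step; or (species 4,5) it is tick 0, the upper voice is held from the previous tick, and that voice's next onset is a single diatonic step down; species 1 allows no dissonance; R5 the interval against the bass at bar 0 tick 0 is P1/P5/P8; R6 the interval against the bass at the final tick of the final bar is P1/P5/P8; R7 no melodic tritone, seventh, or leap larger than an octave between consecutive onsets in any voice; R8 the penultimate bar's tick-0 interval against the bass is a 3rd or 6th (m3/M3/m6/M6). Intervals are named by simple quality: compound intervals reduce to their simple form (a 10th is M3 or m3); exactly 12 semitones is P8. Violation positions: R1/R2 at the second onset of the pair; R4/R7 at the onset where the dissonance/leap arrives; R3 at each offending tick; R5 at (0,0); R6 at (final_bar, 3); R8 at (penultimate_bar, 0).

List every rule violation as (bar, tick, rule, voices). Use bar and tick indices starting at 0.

bar 0: v0=F3 v1=F4 downbeat P8
bar 1: v0=D3 v1=D4 downbeat P8
bar 2: v0=E3 v1=G3 downbeat m3
bar 3: v0=G3 v1=D4 downbeat P5
bar 4: v0=E3 v1=E4 downbeat P8
bar 5: v0=F3 v1=A3 downbeat M3
bar 6: v0=A3 v1=F4 downbeat m6
bar 7: v0=C4 v1=A4 downbeat M6
bar 8: v0=E3 v1=C4 downbeat m6
bar 9: v0=F3 v1=F4 downbeat P8
  -> R2 @ bar 3 tick 0 v(0, 1): E3/C4 m6 -> G3/D4 P5 similar
  -> R1 @ bar 4 tick 0 v(0, 1): G3/G4 P8 -> E3/E4 P8 similar
  -> R1 @ bar 9 tick 0 v(0, 1): E3/E4 P8 -> F3/F4 P8 similar

(3, 0, R2, (0, 1))
(4, 0, R1, (0, 1))
(9, 0, R1, (0, 1))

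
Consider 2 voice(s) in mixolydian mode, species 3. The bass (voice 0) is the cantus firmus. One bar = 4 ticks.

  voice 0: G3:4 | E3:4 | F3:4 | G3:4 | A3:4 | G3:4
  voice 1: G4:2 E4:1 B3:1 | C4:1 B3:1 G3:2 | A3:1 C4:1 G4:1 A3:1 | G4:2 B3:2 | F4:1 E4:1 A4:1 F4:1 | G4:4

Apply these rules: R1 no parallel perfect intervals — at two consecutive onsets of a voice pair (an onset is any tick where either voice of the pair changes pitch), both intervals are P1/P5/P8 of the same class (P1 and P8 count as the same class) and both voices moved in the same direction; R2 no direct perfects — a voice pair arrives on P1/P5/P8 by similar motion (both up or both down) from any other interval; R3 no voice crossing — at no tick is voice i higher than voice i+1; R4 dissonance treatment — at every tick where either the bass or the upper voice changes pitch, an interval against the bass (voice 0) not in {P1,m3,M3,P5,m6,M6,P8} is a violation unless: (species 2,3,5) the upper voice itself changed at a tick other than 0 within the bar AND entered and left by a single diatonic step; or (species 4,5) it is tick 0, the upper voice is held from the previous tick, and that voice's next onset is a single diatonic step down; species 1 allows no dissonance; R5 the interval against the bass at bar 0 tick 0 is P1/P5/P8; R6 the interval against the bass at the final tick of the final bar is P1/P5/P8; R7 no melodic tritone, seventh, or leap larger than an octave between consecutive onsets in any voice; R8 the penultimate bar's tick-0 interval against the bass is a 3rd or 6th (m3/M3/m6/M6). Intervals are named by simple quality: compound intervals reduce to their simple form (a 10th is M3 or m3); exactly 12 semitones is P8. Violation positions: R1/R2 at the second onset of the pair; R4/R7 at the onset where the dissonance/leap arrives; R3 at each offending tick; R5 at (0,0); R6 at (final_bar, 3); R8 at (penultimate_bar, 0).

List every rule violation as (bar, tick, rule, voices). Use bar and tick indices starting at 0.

(2, 2, R4, (0, 1))
(2, 3, R7, (1,))
(3, 0, R2, (0, 1))
(3, 0, R7, (1,))
(4, 0, R7, (1,))

bar 0: v0=G3 v1=G4 downbeat P8
bar 1: v0=E3 v1=C4 downbeat m6
bar 2: v0=F3 v1=A3 downbeat M3
bar 3: v0=G3 v1=G4 downbeat P8
bar 4: v0=A3 v1=F4 downbeat m6
bar 5: v0=G3 v1=G4 downbeat P8
  -> R4 @ bar 2 tick 2 v(0, 1): F3/G4 M2 untreated
  -> R7 @ bar 2 tick 3 v(1,): G4->A3 leap 10st
  -> R2 @ bar 3 tick 0 v(0, 1): F3/A3 M3 -> G3/G4 P8 similar
  -> R7 @ bar 3 tick 0 v(1,): A3->G4 leap 10st
  -> R7 @ bar 4 tick 0 v(1,): B3->F4 leap 6st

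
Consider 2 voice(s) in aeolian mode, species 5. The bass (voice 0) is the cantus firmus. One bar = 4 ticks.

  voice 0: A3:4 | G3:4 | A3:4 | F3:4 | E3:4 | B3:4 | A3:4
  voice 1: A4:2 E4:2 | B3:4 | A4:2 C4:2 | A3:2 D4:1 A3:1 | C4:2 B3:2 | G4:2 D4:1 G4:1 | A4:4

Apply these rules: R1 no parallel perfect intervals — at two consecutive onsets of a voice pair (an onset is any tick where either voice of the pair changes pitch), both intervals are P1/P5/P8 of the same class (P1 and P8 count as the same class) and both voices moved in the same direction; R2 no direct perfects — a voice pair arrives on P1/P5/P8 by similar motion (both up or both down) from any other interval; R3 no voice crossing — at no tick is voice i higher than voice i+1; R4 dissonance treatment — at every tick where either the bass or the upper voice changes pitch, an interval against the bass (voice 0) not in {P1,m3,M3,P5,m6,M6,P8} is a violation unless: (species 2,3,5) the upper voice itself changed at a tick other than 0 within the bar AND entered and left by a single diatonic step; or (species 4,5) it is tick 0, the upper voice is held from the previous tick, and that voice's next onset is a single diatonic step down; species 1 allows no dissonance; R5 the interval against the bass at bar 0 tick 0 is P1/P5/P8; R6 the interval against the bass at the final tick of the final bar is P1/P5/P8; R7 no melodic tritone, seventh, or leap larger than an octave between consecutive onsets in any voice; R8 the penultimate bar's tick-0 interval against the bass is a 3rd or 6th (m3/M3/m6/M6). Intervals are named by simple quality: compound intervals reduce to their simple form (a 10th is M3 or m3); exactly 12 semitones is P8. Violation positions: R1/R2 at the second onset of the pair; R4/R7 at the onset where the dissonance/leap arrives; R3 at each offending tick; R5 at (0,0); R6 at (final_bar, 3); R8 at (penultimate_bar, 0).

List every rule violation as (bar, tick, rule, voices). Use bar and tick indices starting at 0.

bar 0: v0=A3 v1=A4 downbeat P8
bar 1: v0=G3 v1=B3 downbeat M3
bar 2: v0=A3 v1=A4 downbeat P8
bar 3: v0=F3 v1=A3 downbeat M3
bar 4: v0=E3 v1=C4 downbeat m6
bar 5: v0=B3 v1=G4 downbeat m6
bar 6: v0=A3 v1=A4 downbeat P8
  -> R2 @ bar 2 tick 0 v(0, 1): G3/B3 M3 -> A3/A4 P8 similar
  -> R7 @ bar 2 tick 0 v(1,): B3->A4 leap 10st

(2, 0, R2, (0, 1))
(2, 0, R7, (1,))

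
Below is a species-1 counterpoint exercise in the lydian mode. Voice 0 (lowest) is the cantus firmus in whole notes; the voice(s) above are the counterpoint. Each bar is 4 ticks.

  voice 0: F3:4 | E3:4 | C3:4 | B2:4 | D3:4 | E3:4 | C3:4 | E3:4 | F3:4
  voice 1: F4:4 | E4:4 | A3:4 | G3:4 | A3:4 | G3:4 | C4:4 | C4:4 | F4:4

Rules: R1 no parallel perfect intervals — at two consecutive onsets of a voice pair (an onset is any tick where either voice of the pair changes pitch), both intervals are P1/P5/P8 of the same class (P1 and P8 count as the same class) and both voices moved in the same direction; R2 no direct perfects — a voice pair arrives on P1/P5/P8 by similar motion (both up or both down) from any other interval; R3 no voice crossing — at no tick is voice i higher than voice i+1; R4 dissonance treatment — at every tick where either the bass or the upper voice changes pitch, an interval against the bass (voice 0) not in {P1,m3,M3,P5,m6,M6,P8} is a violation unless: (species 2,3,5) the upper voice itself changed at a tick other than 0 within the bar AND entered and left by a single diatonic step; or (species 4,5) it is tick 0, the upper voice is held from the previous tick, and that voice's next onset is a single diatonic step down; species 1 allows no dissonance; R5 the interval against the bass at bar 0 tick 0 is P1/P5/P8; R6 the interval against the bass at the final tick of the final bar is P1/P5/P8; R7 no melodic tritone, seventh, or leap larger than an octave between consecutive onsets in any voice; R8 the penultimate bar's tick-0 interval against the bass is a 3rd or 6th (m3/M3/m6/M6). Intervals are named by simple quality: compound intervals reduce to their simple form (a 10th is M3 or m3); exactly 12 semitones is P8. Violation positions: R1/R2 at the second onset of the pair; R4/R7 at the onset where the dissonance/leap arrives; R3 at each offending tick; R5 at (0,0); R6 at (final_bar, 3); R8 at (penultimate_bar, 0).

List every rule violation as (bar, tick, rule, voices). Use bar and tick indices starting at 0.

(1, 0, R1, (0, 1))
(4, 0, R2, (0, 1))
(8, 0, R2, (0, 1))

bar 0: v0=F3 v1=F4 downbeat P8
bar 1: v0=E3 v1=E4 downbeat P8
bar 2: v0=C3 v1=A3 downbeat M6
bar 3: v0=B2 v1=G3 downbeat m6
bar 4: v0=D3 v1=A3 downbeat P5
bar 5: v0=E3 v1=G3 downbeat m3
bar 6: v0=C3 v1=C4 downbeat P8
bar 7: v0=E3 v1=C4 downbeat m6
bar 8: v0=F3 v1=F4 downbeat P8
  -> R1 @ bar 1 tick 0 v(0, 1): F3/F4 P8 -> E3/E4 P8 similar
  -> R2 @ bar 4 tick 0 v(0, 1): B2/G3 m6 -> D3/A3 P5 similar
  -> R2 @ bar 8 tick 0 v(0, 1): E3/C4 m6 -> F3/F4 P8 similar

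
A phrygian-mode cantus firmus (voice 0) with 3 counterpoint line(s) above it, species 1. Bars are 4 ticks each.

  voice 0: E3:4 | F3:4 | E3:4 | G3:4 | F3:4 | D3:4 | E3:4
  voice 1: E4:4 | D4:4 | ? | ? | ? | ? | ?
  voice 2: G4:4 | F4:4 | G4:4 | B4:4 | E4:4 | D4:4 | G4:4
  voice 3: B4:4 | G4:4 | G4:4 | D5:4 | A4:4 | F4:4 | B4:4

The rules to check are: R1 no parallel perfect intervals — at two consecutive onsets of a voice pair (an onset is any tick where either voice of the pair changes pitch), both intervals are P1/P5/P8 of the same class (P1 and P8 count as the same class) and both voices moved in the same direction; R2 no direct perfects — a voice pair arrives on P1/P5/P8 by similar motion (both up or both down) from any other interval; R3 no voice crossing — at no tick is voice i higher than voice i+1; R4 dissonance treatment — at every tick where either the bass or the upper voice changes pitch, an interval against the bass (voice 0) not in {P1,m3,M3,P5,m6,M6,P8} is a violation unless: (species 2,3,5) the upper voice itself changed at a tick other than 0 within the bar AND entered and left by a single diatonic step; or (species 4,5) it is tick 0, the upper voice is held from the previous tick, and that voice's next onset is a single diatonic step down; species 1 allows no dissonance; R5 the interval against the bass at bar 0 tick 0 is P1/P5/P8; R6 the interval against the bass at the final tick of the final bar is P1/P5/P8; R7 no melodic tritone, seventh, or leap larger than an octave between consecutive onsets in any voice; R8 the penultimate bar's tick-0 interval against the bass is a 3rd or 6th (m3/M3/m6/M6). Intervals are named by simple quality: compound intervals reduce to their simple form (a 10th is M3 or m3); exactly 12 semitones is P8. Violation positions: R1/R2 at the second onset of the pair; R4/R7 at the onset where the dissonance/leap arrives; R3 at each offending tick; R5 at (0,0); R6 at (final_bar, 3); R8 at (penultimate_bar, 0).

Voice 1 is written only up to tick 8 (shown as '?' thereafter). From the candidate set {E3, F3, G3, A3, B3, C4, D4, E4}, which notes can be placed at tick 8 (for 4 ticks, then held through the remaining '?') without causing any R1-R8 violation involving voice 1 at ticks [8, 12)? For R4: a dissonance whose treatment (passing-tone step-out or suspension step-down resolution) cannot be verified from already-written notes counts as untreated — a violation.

{C4, E4, G3}

E3: violates R2,R7
F3: violates R4
G3: legal
A3: violates R4
B3: violates R2
C4: legal
D4: violates R4
E4: legal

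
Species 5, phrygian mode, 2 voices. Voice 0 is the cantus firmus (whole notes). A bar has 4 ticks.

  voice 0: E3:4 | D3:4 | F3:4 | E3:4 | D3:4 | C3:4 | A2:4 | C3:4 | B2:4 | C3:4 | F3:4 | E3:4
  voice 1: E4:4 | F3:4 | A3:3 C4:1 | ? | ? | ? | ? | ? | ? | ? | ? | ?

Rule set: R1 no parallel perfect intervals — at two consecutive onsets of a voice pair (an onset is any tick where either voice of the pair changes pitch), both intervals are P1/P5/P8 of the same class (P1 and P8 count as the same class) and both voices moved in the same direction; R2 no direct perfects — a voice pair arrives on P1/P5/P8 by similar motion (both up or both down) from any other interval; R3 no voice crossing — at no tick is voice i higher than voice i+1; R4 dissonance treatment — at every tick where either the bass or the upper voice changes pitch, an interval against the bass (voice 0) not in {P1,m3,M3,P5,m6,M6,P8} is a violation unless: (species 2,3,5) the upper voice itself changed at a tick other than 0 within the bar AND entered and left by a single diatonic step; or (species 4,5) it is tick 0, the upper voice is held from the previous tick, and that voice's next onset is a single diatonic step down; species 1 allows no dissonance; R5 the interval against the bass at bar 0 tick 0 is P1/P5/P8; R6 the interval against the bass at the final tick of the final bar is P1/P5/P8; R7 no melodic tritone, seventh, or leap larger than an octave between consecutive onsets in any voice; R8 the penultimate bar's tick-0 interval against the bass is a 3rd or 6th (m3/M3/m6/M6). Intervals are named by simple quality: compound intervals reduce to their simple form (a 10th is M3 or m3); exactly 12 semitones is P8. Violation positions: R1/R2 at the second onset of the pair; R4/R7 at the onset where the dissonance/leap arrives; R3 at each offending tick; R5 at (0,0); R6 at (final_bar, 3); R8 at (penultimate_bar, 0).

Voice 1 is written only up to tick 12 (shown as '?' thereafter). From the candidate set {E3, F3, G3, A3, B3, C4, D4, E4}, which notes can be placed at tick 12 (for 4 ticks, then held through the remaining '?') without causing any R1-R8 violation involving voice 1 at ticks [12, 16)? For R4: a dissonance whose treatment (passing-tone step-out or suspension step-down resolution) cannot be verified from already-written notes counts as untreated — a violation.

E3: violates R2
F3: violates R4
G3: legal
A3: violates R4
B3: violates R1
C4: legal
D4: violates R4
E4: legal

{C4, E4, G3}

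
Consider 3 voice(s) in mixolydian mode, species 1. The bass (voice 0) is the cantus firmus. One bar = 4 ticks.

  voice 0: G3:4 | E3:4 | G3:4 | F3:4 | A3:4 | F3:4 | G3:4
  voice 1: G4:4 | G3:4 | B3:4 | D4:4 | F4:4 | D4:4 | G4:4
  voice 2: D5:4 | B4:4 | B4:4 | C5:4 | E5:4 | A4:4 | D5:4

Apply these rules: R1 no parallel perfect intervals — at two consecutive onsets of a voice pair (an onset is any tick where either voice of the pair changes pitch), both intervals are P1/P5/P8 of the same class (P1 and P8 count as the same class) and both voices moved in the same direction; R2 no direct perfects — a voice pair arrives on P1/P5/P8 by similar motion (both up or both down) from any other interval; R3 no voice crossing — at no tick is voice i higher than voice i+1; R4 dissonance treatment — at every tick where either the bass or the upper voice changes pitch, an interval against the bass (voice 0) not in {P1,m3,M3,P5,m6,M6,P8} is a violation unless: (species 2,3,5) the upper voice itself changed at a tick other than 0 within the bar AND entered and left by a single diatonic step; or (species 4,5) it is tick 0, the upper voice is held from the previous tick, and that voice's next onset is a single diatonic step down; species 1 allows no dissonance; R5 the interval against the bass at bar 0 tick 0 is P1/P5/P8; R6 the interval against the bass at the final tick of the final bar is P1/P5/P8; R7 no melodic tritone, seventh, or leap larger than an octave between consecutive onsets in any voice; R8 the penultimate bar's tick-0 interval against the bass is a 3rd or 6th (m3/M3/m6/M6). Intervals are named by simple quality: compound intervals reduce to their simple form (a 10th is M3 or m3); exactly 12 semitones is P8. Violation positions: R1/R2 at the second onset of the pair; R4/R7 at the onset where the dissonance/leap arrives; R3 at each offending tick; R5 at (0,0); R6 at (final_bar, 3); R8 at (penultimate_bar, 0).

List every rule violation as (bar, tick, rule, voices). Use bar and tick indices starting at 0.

bar 0: v0=G3 v1=G4 v2=D5 downbeat P5
bar 1: v0=E3 v1=G3 v2=B4 downbeat P5
bar 2: v0=G3 v1=B3 v2=B4 downbeat M3
bar 3: v0=F3 v1=D4 v2=C5 downbeat P5
bar 4: v0=A3 v1=F4 v2=E5 downbeat P5
bar 5: v0=F3 v1=D4 v2=A4 downbeat M3
bar 6: v0=G3 v1=G4 v2=D5 downbeat P5
  -> R1 @ bar 1 tick 0 v(0, 2): G3/D5 P5 -> E3/B4 P5 similar
  -> R1 @ bar 4 tick 0 v(0, 2): F3/C5 P5 -> A3/E5 P5 similar
  -> R2 @ bar 5 tick 0 v(1, 2): F4/E5 M7 -> D4/A4 P5 similar
  -> R1 @ bar 6 tick 0 v(1, 2): D4/A4 P5 -> G4/D5 P5 similar
  -> R2 @ bar 6 tick 0 v(0, 1): F3/D4 M6 -> G3/G4 P8 similar
  -> R2 @ bar 6 tick 0 v(0, 2): F3/A4 M3 -> G3/D5 P5 similar

(1, 0, R1, (0, 2))
(4, 0, R1, (0, 2))
(5, 0, R2, (1, 2))
(6, 0, R1, (1, 2))
(6, 0, R2, (0, 1))
(6, 0, R2, (0, 2))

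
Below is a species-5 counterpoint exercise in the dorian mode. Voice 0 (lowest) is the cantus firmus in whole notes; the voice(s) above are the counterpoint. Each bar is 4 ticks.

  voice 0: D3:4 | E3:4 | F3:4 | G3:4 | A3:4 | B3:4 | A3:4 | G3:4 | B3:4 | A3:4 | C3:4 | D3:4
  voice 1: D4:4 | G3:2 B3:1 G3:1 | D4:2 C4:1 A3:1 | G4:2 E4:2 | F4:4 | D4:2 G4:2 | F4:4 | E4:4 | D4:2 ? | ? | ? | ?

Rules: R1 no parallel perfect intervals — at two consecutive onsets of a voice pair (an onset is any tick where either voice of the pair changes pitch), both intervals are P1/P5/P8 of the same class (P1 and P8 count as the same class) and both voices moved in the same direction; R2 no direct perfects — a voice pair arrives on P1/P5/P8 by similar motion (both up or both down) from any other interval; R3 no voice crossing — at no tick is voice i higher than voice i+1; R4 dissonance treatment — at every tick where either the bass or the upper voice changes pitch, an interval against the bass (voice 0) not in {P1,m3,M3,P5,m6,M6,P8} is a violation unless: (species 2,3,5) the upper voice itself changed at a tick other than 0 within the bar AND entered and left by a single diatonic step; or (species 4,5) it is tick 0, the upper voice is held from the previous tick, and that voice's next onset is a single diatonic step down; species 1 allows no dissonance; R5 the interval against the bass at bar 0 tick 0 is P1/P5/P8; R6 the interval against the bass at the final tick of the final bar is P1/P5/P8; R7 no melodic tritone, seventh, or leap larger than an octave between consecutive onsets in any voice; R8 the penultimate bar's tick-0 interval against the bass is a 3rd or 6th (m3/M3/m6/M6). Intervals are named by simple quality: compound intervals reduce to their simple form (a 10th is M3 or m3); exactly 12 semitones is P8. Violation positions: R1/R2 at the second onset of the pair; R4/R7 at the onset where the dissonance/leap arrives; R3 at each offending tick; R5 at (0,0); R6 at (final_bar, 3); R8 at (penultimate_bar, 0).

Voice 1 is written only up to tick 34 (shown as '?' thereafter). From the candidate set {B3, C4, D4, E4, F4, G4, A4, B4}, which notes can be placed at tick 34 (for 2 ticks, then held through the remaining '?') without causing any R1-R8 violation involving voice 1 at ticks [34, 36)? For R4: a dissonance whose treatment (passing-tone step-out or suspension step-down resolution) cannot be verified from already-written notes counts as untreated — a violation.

B3: legal
C4: violates R4
D4: legal
E4: violates R4
F4: violates R4
G4: legal
A4: violates R4
B4: legal

{B3, B4, D4, G4}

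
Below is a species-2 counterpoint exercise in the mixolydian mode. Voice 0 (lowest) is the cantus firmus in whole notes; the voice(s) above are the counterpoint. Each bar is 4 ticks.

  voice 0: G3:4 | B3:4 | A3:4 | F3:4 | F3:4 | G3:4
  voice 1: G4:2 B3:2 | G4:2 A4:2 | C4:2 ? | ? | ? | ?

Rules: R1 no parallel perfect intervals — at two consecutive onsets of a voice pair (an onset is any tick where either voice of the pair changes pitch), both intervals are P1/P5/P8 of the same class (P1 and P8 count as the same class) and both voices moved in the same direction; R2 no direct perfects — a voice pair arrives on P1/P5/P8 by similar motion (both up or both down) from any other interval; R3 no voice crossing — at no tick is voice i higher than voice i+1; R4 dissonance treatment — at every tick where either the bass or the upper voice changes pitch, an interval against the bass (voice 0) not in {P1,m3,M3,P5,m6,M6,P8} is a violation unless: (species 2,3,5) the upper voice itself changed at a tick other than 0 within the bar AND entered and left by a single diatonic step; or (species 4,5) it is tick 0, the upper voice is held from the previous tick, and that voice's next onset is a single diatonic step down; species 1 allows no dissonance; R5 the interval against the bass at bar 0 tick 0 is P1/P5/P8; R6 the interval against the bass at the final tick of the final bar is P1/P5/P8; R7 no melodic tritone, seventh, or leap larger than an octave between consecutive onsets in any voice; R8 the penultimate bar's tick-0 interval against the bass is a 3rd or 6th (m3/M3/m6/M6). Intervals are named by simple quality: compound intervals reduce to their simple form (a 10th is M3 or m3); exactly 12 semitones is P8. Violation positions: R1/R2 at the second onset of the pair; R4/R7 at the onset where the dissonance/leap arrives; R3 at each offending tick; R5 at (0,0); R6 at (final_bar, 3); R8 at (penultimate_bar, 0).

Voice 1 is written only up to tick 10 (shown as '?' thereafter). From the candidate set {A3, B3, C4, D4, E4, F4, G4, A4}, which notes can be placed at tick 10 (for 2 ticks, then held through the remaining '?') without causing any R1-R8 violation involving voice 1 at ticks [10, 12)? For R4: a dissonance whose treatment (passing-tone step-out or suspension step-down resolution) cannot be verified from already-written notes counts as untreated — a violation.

{A3, A4, C4, E4, F4}

A3: legal
B3: violates R4
C4: legal
D4: violates R4
E4: legal
F4: legal
G4: violates R4
A4: legal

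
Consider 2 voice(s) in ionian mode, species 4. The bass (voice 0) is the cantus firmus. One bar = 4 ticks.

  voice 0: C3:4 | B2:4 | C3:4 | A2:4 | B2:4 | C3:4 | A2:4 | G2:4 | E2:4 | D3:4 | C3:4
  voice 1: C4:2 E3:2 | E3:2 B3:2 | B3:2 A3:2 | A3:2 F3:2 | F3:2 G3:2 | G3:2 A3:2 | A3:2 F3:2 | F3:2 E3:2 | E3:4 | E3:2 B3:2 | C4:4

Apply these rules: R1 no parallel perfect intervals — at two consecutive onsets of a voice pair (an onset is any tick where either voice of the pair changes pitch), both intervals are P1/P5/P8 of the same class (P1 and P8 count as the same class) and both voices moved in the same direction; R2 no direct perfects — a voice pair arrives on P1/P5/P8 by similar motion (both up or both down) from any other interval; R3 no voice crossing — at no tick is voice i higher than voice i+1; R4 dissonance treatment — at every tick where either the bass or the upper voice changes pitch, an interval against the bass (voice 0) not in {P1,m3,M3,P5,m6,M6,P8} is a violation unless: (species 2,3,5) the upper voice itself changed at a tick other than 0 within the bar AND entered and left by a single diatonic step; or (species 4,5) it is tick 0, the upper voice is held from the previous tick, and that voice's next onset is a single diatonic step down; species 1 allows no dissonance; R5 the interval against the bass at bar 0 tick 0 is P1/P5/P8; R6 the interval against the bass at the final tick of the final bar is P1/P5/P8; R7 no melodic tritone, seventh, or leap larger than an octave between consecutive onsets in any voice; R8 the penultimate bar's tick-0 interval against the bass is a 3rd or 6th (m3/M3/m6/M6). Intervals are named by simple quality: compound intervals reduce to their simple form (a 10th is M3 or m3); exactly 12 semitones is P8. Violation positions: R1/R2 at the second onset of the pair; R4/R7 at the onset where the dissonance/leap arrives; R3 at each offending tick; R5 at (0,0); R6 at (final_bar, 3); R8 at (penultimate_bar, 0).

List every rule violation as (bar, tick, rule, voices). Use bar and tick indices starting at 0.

bar 0: v0=C3 v1=C4 downbeat P8
bar 1: v0=B2 v1=E3 downbeat P4
bar 2: v0=C3 v1=B3 downbeat M7
bar 3: v0=A2 v1=A3 downbeat P8
bar 4: v0=B2 v1=F3 downbeat TT
bar 5: v0=C3 v1=G3 downbeat P5
bar 6: v0=A2 v1=A3 downbeat P8
bar 7: v0=G2 v1=F3 downbeat m7
bar 8: v0=E2 v1=E3 downbeat P8
bar 9: v0=D3 v1=E3 downbeat M2
bar 10: v0=C3 v1=C4 downbeat P8
  -> R4 @ bar 1 tick 0 v(0, 1): B2/E3 P4 untreated
  -> R4 @ bar 4 tick 0 v(0, 1): B2/F3 TT untreated
  -> R4 @ bar 9 tick 0 v(0, 1): D3/E3 M2 untreated
  -> R7 @ bar 9 tick 0 v(0,): E2->D3 leap 10st
  -> R8 @ bar 9 tick 0 v(0, 1): penult M2 not 3rd/6th

(1, 0, R4, (0, 1))
(4, 0, R4, (0, 1))
(9, 0, R4, (0, 1))
(9, 0, R7, (0,))
(9, 0, R8, (0, 1))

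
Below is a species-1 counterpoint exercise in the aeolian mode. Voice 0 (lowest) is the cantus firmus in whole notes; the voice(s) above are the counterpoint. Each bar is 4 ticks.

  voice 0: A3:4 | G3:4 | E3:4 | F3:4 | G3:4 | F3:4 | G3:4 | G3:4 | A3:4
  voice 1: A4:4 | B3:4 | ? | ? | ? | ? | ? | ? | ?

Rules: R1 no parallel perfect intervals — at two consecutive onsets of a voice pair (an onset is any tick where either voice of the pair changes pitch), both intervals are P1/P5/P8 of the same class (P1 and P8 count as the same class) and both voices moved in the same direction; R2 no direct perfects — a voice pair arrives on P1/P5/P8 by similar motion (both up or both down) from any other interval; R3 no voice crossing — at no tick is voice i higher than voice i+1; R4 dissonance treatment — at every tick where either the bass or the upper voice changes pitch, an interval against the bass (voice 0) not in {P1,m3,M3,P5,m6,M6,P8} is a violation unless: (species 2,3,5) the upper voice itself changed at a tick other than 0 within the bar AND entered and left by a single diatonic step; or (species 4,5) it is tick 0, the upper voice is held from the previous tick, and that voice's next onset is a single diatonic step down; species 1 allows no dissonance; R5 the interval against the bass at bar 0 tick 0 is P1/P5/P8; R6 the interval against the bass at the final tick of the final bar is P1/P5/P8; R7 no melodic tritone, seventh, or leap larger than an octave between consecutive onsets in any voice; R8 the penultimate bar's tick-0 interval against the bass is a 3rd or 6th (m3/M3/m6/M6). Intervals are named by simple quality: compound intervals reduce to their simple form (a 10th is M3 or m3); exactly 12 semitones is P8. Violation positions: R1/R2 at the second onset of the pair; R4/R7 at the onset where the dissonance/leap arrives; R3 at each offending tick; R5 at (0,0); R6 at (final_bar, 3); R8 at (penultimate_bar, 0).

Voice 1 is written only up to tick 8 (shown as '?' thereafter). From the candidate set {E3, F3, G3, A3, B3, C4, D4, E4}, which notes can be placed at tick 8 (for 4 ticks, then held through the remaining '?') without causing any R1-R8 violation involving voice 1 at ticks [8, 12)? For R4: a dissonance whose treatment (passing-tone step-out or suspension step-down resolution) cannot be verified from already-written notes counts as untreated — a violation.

{B3, C4, E4, G3}

E3: violates R2
F3: violates R4,R7
G3: legal
A3: violates R4
B3: legal
C4: legal
D4: violates R4
E4: legal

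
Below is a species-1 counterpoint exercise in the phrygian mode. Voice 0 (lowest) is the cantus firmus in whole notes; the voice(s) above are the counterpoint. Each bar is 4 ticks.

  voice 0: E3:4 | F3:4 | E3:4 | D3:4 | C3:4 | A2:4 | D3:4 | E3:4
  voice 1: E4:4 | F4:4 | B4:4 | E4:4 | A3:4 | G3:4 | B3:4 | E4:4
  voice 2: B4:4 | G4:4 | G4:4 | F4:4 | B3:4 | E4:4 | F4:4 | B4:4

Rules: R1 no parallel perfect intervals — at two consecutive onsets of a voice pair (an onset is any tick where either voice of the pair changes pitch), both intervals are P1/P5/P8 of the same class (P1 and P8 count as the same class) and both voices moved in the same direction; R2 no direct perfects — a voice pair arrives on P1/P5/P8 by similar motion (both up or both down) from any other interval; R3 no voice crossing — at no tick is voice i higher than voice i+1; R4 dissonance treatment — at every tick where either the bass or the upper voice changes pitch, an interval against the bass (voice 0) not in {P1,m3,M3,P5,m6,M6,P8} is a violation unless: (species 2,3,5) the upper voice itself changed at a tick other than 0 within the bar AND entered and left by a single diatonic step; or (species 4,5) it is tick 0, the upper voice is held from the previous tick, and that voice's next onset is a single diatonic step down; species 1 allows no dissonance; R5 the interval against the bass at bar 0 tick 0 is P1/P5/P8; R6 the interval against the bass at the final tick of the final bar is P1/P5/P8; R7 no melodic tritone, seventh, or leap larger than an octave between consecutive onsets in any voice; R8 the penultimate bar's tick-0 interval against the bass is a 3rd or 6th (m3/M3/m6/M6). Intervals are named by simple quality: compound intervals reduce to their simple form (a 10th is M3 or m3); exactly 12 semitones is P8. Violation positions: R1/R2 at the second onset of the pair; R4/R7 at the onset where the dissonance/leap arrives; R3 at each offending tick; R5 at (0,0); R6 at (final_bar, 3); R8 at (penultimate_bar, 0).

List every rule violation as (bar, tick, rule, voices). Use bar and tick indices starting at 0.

bar 0: v0=E3 v1=E4 v2=B4 downbeat P5
bar 1: v0=F3 v1=F4 v2=G4 downbeat M2
bar 2: v0=E3 v1=B4 v2=G4 downbeat m3
bar 3: v0=D3 v1=E4 v2=F4 downbeat m3
bar 4: v0=C3 v1=A3 v2=B3 downbeat M7
bar 5: v0=A2 v1=G3 v2=E4 downbeat P5
bar 6: v0=D3 v1=B3 v2=F4 downbeat m3
bar 7: v0=E3 v1=E4 v2=B4 downbeat P5
  -> R1 @ bar 1 tick 0 v(0, 1): E3/E4 P8 -> F3/F4 P8 similar
  -> R4 @ bar 1 tick 0 v(0, 2): F3/G4 M2 untreated
  -> R3 @ bar 2 tick 0 v(1, 2): B4 above G4
  -> R7 @ bar 2 tick 0 v(1,): F4->B4 leap 6st
  -> R3 @ bar 2 tick 1 v(1, 2): B4 above G4
  -> R3 @ bar 2 tick 2 v(1, 2): B4 above G4
  -> R3 @ bar 2 tick 3 v(1, 2): B4 above G4
  -> R4 @ bar 3 tick 0 v(0, 1): D3/E4 M2 untreated
  -> R4 @ bar 4 tick 0 v(0, 2): C3/B3 M7 untreated
  -> R7 @ bar 4 tick 0 v(2,): F4->B3 leap 6st
  -> R4 @ bar 5 tick 0 v(0, 1): A2/G3 m7 untreated
  -> R2 @ bar 7 tick 0 v(0, 1): D3/B3 M6 -> E3/E4 P8 similar
  -> R2 @ bar 7 tick 0 v(0, 2): D3/F4 m3 -> E3/B4 P5 similar
  -> R2 @ bar 7 tick 0 v(1, 2): B3/F4 TT -> E4/B4 P5 similar
  -> R7 @ bar 7 tick 0 v(2,): F4->B4 leap 6st

(1, 0, R1, (0, 1))
(1, 0, R4, (0, 2))
(2, 0, R3, (1, 2))
(2, 0, R7, (1,))
(2, 1, R3, (1, 2))
(2, 2, R3, (1, 2))
(2, 3, R3, (1, 2))
(3, 0, R4, (0, 1))
(4, 0, R4, (0, 2))
(4, 0, R7, (2,))
(5, 0, R4, (0, 1))
(7, 0, R2, (0, 1))
(7, 0, R2, (0, 2))
(7, 0, R2, (1, 2))
(7, 0, R7, (2,))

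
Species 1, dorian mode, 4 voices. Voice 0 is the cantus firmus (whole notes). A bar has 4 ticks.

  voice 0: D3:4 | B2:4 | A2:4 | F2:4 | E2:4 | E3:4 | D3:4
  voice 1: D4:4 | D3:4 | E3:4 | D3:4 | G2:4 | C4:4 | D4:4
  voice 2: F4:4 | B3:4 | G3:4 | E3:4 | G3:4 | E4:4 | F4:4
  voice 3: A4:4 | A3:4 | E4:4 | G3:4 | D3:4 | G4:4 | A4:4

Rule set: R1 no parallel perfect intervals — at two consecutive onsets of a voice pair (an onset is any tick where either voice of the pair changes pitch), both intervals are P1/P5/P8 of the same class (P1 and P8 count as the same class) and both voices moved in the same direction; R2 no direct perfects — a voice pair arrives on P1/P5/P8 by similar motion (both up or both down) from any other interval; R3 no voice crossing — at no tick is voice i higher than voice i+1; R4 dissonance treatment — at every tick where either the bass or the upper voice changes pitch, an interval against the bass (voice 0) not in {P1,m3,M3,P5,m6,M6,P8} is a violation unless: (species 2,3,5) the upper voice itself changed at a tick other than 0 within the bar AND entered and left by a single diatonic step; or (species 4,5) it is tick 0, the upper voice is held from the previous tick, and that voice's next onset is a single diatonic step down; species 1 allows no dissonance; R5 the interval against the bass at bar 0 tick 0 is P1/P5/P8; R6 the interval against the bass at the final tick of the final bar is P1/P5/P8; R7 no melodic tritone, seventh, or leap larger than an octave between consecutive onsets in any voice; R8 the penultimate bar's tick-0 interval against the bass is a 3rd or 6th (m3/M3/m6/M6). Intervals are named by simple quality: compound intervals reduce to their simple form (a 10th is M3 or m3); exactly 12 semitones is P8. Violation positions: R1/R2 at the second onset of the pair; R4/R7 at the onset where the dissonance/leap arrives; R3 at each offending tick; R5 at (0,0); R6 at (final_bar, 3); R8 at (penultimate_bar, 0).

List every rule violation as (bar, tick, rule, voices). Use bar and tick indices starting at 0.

(0, 0, R5, (0, 2))
(1, 0, R1, (1, 3))
(1, 0, R2, (0, 2))
(1, 0, R3, (2, 3))
(1, 0, R4, (0, 3))
(1, 0, R7, (2,))
(1, 1, R3, (2, 3))
(1, 2, R3, (2, 3))
(1, 3, R3, (2, 3))
(2, 0, R2, (1, 3))
(2, 0, R4, (0, 2))
(3, 0, R4, (0, 2))
(3, 0, R4, (0, 3))
(4, 0, R2, (1, 3))
(4, 0, R3, (2, 3))
(4, 0, R4, (0, 3))
(4, 1, R3, (2, 3))
(4, 2, R3, (2, 3))
(4, 3, R3, (2, 3))
(5, 0, R1, (1, 3))
(5, 0, R2, (0, 2))
(5, 0, R7, (1,))
(5, 0, R7, (3,))
(5, 0, R8, (0, 2))
(6, 0, R1, (1, 3))
(6, 3, R6, (0, 2))

bar 0: v0=D3 v1=D4 v2=F4 v3=A4 downbeat P5
bar 1: v0=B2 v1=D3 v2=B3 v3=A3 downbeat m7
bar 2: v0=A2 v1=E3 v2=G3 v3=E4 downbeat P5
bar 3: v0=F2 v1=D3 v2=E3 v3=G3 downbeat M2
bar 4: v0=E2 v1=G2 v2=G3 v3=D3 downbeat m7
bar 5: v0=E3 v1=C4 v2=E4 v3=G4 downbeat m3
bar 6: v0=D3 v1=D4 v2=F4 v3=A4 downbeat P5
  -> R5 @ bar 0 tick 0 v(0, 2): opens on m3
  -> R1 @ bar 1 tick 0 v(1, 3): D4/A4 P5 -> D3/A3 P5 similar
  -> R2 @ bar 1 tick 0 v(0, 2): D3/F4 m3 -> B2/B3 P8 similar
  -> R3 @ bar 1 tick 0 v(2, 3): B3 above A3
  -> R4 @ bar 1 tick 0 v(0, 3): B2/A3 m7 untreated
  -> R7 @ bar 1 tick 0 v(2,): F4->B3 leap 6st
  -> R3 @ bar 1 tick 1 v(2, 3): B3 above A3
  -> R3 @ bar 1 tick 2 v(2, 3): B3 above A3
  -> R3 @ bar 1 tick 3 v(2, 3): B3 above A3
  -> R2 @ bar 2 tick 0 v(1, 3): D3/A3 P5 -> E3/E4 P8 similar
  -> R4 @ bar 2 tick 0 v(0, 2): A2/G3 m7 untreated
  -> R4 @ bar 3 tick 0 v(0, 2): F2/E3 M7 untreated
  -> R4 @ bar 3 tick 0 v(0, 3): F2/G3 M2 untreated
  -> R2 @ bar 4 tick 0 v(1, 3): D3/G3 P4 -> G2/D3 P5 similar
  -> R3 @ bar 4 tick 0 v(2, 3): G3 above D3
  -> R4 @ bar 4 tick 0 v(0, 3): E2/D3 m7 untreated
  -> R3 @ bar 4 tick 1 v(2, 3): G3 above D3
  -> R3 @ bar 4 tick 2 v(2, 3): G3 above D3
  -> R3 @ bar 4 tick 3 v(2, 3): G3 above D3
  -> R1 @ bar 5 tick 0 v(1, 3): G2/D3 P5 -> C4/G4 P5 similar
  -> R2 @ bar 5 tick 0 v(0, 2): E2/G3 m3 -> E3/E4 P8 similar
  -> R7 @ bar 5 tick 0 v(1,): G2->C4 leap 17st
  -> R7 @ bar 5 tick 0 v(3,): D3->G4 leap 17st
  -> R8 @ bar 5 tick 0 v(0, 2): penult P8 not 3rd/6th
  -> R1 @ bar 6 tick 0 v(1, 3): C4/G4 P5 -> D4/A4 P5 similar
  -> R6 @ bar 6 tick 3 v(0, 2): closes on m3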